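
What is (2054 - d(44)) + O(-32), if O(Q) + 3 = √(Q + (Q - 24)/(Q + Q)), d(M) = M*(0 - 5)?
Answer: 2271 + I*√498/4 ≈ 2271.0 + 5.579*I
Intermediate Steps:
d(M) = -5*M (d(M) = M*(-5) = -5*M)
O(Q) = -3 + √(Q + (-24 + Q)/(2*Q)) (O(Q) = -3 + √(Q + (Q - 24)/(Q + Q)) = -3 + √(Q + (-24 + Q)/((2*Q))) = -3 + √(Q + (-24 + Q)*(1/(2*Q))) = -3 + √(Q + (-24 + Q)/(2*Q)))
(2054 - d(44)) + O(-32) = (2054 - (-5)*44) + (-3 + √(2 - 48/(-32) + 4*(-32))/2) = (2054 - 1*(-220)) + (-3 + √(2 - 48*(-1/32) - 128)/2) = (2054 + 220) + (-3 + √(2 + 3/2 - 128)/2) = 2274 + (-3 + √(-249/2)/2) = 2274 + (-3 + (I*√498/2)/2) = 2274 + (-3 + I*√498/4) = 2271 + I*√498/4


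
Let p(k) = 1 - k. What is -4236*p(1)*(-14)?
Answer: 0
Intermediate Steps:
-4236*p(1)*(-14) = -4236*(1 - 1*1)*(-14) = -4236*(1 - 1)*(-14) = -0*(-14) = -4236*0 = 0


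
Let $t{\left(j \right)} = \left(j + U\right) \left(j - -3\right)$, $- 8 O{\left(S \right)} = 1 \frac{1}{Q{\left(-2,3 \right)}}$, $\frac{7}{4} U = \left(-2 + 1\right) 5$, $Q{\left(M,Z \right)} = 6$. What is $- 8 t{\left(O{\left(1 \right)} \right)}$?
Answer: $\frac{138281}{2016} \approx 68.592$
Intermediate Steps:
$U = - \frac{20}{7}$ ($U = \frac{4 \left(-2 + 1\right) 5}{7} = \frac{4 \left(\left(-1\right) 5\right)}{7} = \frac{4}{7} \left(-5\right) = - \frac{20}{7} \approx -2.8571$)
$O{\left(S \right)} = - \frac{1}{48}$ ($O{\left(S \right)} = - \frac{1 \cdot \frac{1}{6}}{8} = \left(- \frac{1}{8}\right) \frac{1}{6} = - \frac{1}{48}$)
$t{\left(j \right)} = \left(3 + j\right) \left(- \frac{20}{7} + j\right)$ ($t{\left(j \right)} = \left(j - \frac{20}{7}\right) \left(j - -3\right) = \left(- \frac{20}{7} + j\right) \left(j + \left(-1 + 4\right)\right) = \left(- \frac{20}{7} + j\right) \left(j + 3\right) = \left(- \frac{20}{7} + j\right) \left(3 + j\right) = \left(3 + j\right) \left(- \frac{20}{7} + j\right)$)
$- 8 t{\left(O{\left(1 \right)} \right)} = - 8 \left(- \frac{60}{7} + \left(- \frac{1}{48}\right)^{2} + \frac{1}{7} \left(- \frac{1}{48}\right)\right) = - 8 \left(- \frac{60}{7} + \frac{1}{2304} - \frac{1}{336}\right) = \left(-8\right) \left(- \frac{138281}{16128}\right) = \frac{138281}{2016}$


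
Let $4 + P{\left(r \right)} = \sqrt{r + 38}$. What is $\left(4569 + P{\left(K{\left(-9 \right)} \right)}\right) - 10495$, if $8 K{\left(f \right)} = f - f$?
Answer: $-5930 + \sqrt{38} \approx -5923.8$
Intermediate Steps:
$K{\left(f \right)} = 0$ ($K{\left(f \right)} = \frac{f - f}{8} = \frac{1}{8} \cdot 0 = 0$)
$P{\left(r \right)} = -4 + \sqrt{38 + r}$ ($P{\left(r \right)} = -4 + \sqrt{r + 38} = -4 + \sqrt{38 + r}$)
$\left(4569 + P{\left(K{\left(-9 \right)} \right)}\right) - 10495 = \left(4569 - \left(4 - \sqrt{38 + 0}\right)\right) - 10495 = \left(4569 - \left(4 - \sqrt{38}\right)\right) - 10495 = \left(4565 + \sqrt{38}\right) - 10495 = -5930 + \sqrt{38}$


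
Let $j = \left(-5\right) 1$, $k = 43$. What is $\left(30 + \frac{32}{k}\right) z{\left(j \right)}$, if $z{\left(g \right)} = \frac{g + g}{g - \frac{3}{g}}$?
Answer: $\frac{33050}{473} \approx 69.873$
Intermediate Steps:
$j = -5$
$z{\left(g \right)} = \frac{2 g}{g - \frac{3}{g}}$
$\left(30 + \frac{32}{k}\right) z{\left(j \right)} = \left(30 + \frac{32}{43}\right) \frac{2 \left(-5\right)^{2}}{-3 + \left(-5\right)^{2}} = \left(30 + 32 \cdot \frac{1}{43}\right) 2 \cdot 25 \frac{1}{-3 + 25} = \left(30 + \frac{32}{43}\right) 2 \cdot 25 \cdot \frac{1}{22} = \frac{1322 \cdot 2 \cdot 25 \cdot \frac{1}{22}}{43} = \frac{1322}{43} \cdot \frac{25}{11} = \frac{33050}{473}$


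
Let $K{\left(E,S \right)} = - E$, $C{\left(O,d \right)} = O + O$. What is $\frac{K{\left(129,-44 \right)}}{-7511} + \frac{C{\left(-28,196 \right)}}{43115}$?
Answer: $\frac{5141219}{323836765} \approx 0.015876$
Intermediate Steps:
$C{\left(O,d \right)} = 2 O$
$\frac{K{\left(129,-44 \right)}}{-7511} + \frac{C{\left(-28,196 \right)}}{43115} = \frac{\left(-1\right) 129}{-7511} + \frac{2 \left(-28\right)}{43115} = \left(-129\right) \left(- \frac{1}{7511}\right) - \frac{56}{43115} = \frac{129}{7511} - \frac{56}{43115} = \frac{5141219}{323836765}$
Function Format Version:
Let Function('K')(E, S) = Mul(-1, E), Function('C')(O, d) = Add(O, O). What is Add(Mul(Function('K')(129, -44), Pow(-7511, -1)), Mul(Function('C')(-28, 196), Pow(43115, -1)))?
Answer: Rational(5141219, 323836765) ≈ 0.015876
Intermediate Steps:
Function('C')(O, d) = Mul(2, O)
Add(Mul(Function('K')(129, -44), Pow(-7511, -1)), Mul(Function('C')(-28, 196), Pow(43115, -1))) = Add(Mul(Mul(-1, 129), Pow(-7511, -1)), Mul(Mul(2, -28), Pow(43115, -1))) = Add(Mul(-129, Rational(-1, 7511)), Mul(-56, Rational(1, 43115))) = Add(Rational(129, 7511), Rational(-56, 43115)) = Rational(5141219, 323836765)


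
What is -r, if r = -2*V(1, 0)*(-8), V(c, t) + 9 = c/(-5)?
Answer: 736/5 ≈ 147.20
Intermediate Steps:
V(c, t) = -9 - c/5 (V(c, t) = -9 + c/(-5) = -9 + c*(-⅕) = -9 - c/5)
r = -736/5 (r = -2*(-9 - ⅕*1)*(-8) = -2*(-9 - ⅕)*(-8) = -2*(-46/5)*(-8) = (92/5)*(-8) = -736/5 ≈ -147.20)
-r = -1*(-736/5) = 736/5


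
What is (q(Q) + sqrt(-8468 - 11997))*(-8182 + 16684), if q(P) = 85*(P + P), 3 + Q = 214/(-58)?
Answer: -280395960/29 + 8502*I*sqrt(20465) ≈ -9.6688e+6 + 1.2163e+6*I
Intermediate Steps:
Q = -194/29 (Q = -3 + 214/(-58) = -3 + 214*(-1/58) = -3 - 107/29 = -194/29 ≈ -6.6897)
q(P) = 170*P (q(P) = 85*(2*P) = 170*P)
(q(Q) + sqrt(-8468 - 11997))*(-8182 + 16684) = (170*(-194/29) + sqrt(-8468 - 11997))*(-8182 + 16684) = (-32980/29 + sqrt(-20465))*8502 = (-32980/29 + I*sqrt(20465))*8502 = -280395960/29 + 8502*I*sqrt(20465)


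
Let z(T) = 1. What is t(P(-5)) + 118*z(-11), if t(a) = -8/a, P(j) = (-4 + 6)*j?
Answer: 594/5 ≈ 118.80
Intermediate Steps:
P(j) = 2*j
t(P(-5)) + 118*z(-11) = -8/(2*(-5)) + 118*1 = -8/(-10) + 118 = -8*(-1/10) + 118 = 4/5 + 118 = 594/5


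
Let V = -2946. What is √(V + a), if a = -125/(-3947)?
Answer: 11*I*√379294859/3947 ≈ 54.277*I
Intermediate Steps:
a = 125/3947 (a = -125*(-1/3947) = 125/3947 ≈ 0.031670)
√(V + a) = √(-2946 + 125/3947) = √(-11627737/3947) = 11*I*√379294859/3947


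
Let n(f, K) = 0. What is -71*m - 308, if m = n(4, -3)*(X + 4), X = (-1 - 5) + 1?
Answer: -308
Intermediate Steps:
X = -5 (X = -6 + 1 = -5)
m = 0 (m = 0*(-5 + 4) = 0*(-1) = 0)
-71*m - 308 = -71*0 - 308 = 0 - 308 = -308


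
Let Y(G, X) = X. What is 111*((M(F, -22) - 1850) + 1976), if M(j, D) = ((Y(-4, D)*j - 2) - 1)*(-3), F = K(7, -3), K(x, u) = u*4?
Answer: -72927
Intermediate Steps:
K(x, u) = 4*u
F = -12 (F = 4*(-3) = -12)
M(j, D) = 9 - 3*D*j (M(j, D) = ((D*j - 2) - 1)*(-3) = ((-2 + D*j) - 1)*(-3) = (-3 + D*j)*(-3) = 9 - 3*D*j)
111*((M(F, -22) - 1850) + 1976) = 111*(((9 - 3*(-22)*(-12)) - 1850) + 1976) = 111*(((9 - 792) - 1850) + 1976) = 111*((-783 - 1850) + 1976) = 111*(-2633 + 1976) = 111*(-657) = -72927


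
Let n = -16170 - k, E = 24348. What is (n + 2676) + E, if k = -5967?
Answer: 16821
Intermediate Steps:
n = -10203 (n = -16170 - 1*(-5967) = -16170 + 5967 = -10203)
(n + 2676) + E = (-10203 + 2676) + 24348 = -7527 + 24348 = 16821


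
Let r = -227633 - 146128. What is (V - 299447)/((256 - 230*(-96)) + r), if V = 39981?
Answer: 259466/351425 ≈ 0.73833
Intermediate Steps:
r = -373761
(V - 299447)/((256 - 230*(-96)) + r) = (39981 - 299447)/((256 - 230*(-96)) - 373761) = -259466/((256 + 22080) - 373761) = -259466/(22336 - 373761) = -259466/(-351425) = -259466*(-1/351425) = 259466/351425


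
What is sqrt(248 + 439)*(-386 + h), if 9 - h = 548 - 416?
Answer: -509*sqrt(687) ≈ -13341.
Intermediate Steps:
h = -123 (h = 9 - (548 - 416) = 9 - 1*132 = 9 - 132 = -123)
sqrt(248 + 439)*(-386 + h) = sqrt(248 + 439)*(-386 - 123) = sqrt(687)*(-509) = -509*sqrt(687)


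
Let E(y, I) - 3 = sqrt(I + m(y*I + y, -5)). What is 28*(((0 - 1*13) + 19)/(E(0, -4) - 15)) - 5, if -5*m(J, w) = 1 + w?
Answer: -430/23 - 21*I*sqrt(5)/23 ≈ -18.696 - 2.0416*I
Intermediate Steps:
m(J, w) = -1/5 - w/5 (m(J, w) = -(1 + w)/5 = -1/5 - w/5)
E(y, I) = 3 + sqrt(4/5 + I) (E(y, I) = 3 + sqrt(I + (-1/5 - 1/5*(-5))) = 3 + sqrt(I + (-1/5 + 1)) = 3 + sqrt(I + 4/5) = 3 + sqrt(4/5 + I))
28*(((0 - 1*13) + 19)/(E(0, -4) - 15)) - 5 = 28*(((0 - 1*13) + 19)/((3 + sqrt(20 + 25*(-4))/5) - 15)) - 5 = 28*(((0 - 13) + 19)/((3 + sqrt(20 - 100)/5) - 15)) - 5 = 28*((-13 + 19)/((3 + sqrt(-80)/5) - 15)) - 5 = 28*(6/((3 + (4*I*sqrt(5))/5) - 15)) - 5 = 28*(6/((3 + 4*I*sqrt(5)/5) - 15)) - 5 = 28*(6/(-12 + 4*I*sqrt(5)/5)) - 5 = 168/(-12 + 4*I*sqrt(5)/5) - 5 = -5 + 168/(-12 + 4*I*sqrt(5)/5)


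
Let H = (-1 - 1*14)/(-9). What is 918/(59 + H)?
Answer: 1377/91 ≈ 15.132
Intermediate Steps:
H = 5/3 (H = (-1 - 14)*(-⅑) = -15*(-⅑) = 5/3 ≈ 1.6667)
918/(59 + H) = 918/(59 + 5/3) = 918/(182/3) = 918*(3/182) = 1377/91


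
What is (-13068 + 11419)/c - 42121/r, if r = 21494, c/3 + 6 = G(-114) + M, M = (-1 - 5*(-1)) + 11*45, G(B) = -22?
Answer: -94960579/30371022 ≈ -3.1267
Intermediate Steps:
M = 499 (M = (-1 + 5) + 495 = 4 + 495 = 499)
c = 1413 (c = -18 + 3*(-22 + 499) = -18 + 3*477 = -18 + 1431 = 1413)
(-13068 + 11419)/c - 42121/r = (-13068 + 11419)/1413 - 42121/21494 = -1649*1/1413 - 42121*1/21494 = -1649/1413 - 42121/21494 = -94960579/30371022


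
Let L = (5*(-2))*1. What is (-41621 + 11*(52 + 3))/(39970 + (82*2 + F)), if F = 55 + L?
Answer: -13672/13393 ≈ -1.0208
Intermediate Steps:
L = -10 (L = -10*1 = -10)
F = 45 (F = 55 - 10 = 45)
(-41621 + 11*(52 + 3))/(39970 + (82*2 + F)) = (-41621 + 11*(52 + 3))/(39970 + (82*2 + 45)) = (-41621 + 11*55)/(39970 + (164 + 45)) = (-41621 + 605)/(39970 + 209) = -41016/40179 = -41016*1/40179 = -13672/13393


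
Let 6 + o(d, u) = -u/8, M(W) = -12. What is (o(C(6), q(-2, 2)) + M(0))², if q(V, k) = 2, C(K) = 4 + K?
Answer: 5329/16 ≈ 333.06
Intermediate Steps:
o(d, u) = -6 - u/8
(o(C(6), q(-2, 2)) + M(0))² = ((-6 - ⅛*2) - 12)² = ((-6 - ¼) - 12)² = (-25/4 - 12)² = (-73/4)² = 5329/16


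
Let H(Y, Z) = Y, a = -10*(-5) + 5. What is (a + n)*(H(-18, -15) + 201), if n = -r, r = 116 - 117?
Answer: 10248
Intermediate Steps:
a = 55 (a = 50 + 5 = 55)
r = -1
n = 1 (n = -1*(-1) = 1)
(a + n)*(H(-18, -15) + 201) = (55 + 1)*(-18 + 201) = 56*183 = 10248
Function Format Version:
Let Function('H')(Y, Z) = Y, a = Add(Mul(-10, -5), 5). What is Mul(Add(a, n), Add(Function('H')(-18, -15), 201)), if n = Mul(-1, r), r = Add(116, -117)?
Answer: 10248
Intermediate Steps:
a = 55 (a = Add(50, 5) = 55)
r = -1
n = 1 (n = Mul(-1, -1) = 1)
Mul(Add(a, n), Add(Function('H')(-18, -15), 201)) = Mul(Add(55, 1), Add(-18, 201)) = Mul(56, 183) = 10248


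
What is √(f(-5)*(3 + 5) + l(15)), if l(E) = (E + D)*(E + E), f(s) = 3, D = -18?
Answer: I*√66 ≈ 8.124*I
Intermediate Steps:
l(E) = 2*E*(-18 + E) (l(E) = (E - 18)*(E + E) = (-18 + E)*(2*E) = 2*E*(-18 + E))
√(f(-5)*(3 + 5) + l(15)) = √(3*(3 + 5) + 2*15*(-18 + 15)) = √(3*8 + 2*15*(-3)) = √(24 - 90) = √(-66) = I*√66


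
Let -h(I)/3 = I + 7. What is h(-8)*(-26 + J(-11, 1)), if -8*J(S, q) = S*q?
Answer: -591/8 ≈ -73.875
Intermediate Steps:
h(I) = -21 - 3*I (h(I) = -3*(I + 7) = -3*(7 + I) = -21 - 3*I)
J(S, q) = -S*q/8
h(-8)*(-26 + J(-11, 1)) = (-21 - 3*(-8))*(-26 - ⅛*(-11)*1) = (-21 + 24)*(-26 + 11/8) = 3*(-197/8) = -591/8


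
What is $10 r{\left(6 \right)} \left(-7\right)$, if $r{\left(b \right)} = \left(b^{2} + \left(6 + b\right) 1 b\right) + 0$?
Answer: $-7560$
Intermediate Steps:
$r{\left(b \right)} = b^{2} + b \left(6 + b\right)$ ($r{\left(b \right)} = \left(b^{2} + \left(6 + b\right) b\right) + 0 = \left(b^{2} + b \left(6 + b\right)\right) + 0 = b^{2} + b \left(6 + b\right)$)
$10 r{\left(6 \right)} \left(-7\right) = 10 \cdot 2 \cdot 6 \left(3 + 6\right) \left(-7\right) = 10 \cdot 2 \cdot 6 \cdot 9 \left(-7\right) = 10 \cdot 108 \left(-7\right) = 1080 \left(-7\right) = -7560$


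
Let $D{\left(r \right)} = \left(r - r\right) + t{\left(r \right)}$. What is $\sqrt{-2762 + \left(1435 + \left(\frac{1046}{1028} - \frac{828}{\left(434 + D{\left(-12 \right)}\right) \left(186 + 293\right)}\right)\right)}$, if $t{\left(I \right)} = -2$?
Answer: $\frac{i \sqrt{723400615638129}}{738618} \approx 36.414 i$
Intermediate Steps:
$D{\left(r \right)} = -2$ ($D{\left(r \right)} = \left(r - r\right) - 2 = 0 - 2 = -2$)
$\sqrt{-2762 + \left(1435 + \left(\frac{1046}{1028} - \frac{828}{\left(434 + D{\left(-12 \right)}\right) \left(186 + 293\right)}\right)\right)} = \sqrt{-2762 + \left(1435 + \left(\frac{1046}{1028} - \frac{828}{\left(434 - 2\right) \left(186 + 293\right)}\right)\right)} = \sqrt{-2762 + \left(1435 + \left(1046 \cdot \frac{1}{1028} - \frac{828}{432 \cdot 479}\right)\right)} = \sqrt{-2762 + \left(1435 + \left(\frac{523}{514} - \frac{828}{206928}\right)\right)} = \sqrt{-2762 + \left(1435 + \left(\frac{523}{514} - \frac{23}{5748}\right)\right)} = \sqrt{-2762 + \left(1435 + \frac{1497191}{1477236}\right)} = \sqrt{-2762 + \frac{2121330851}{1477236}} = \sqrt{- \frac{1958794981}{1477236}} = \frac{i \sqrt{723400615638129}}{738618}$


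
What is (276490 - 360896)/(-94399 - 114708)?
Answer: 84406/209107 ≈ 0.40365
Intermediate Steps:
(276490 - 360896)/(-94399 - 114708) = -84406/(-209107) = -84406*(-1/209107) = 84406/209107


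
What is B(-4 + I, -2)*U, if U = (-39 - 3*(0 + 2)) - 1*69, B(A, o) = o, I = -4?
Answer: 228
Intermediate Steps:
U = -114 (U = (-39 - 3*2) - 69 = (-39 - 1*6) - 69 = (-39 - 6) - 69 = -45 - 69 = -114)
B(-4 + I, -2)*U = -2*(-114) = 228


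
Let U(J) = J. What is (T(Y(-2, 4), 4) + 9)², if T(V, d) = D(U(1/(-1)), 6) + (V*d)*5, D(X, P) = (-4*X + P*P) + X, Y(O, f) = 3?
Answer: 11664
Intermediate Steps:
D(X, P) = P² - 3*X (D(X, P) = (-4*X + P²) + X = (P² - 4*X) + X = P² - 3*X)
T(V, d) = 39 + 5*V*d (T(V, d) = (6² - 3/(-1)) + (V*d)*5 = (36 - 3*(-1)) + 5*V*d = (36 + 3) + 5*V*d = 39 + 5*V*d)
(T(Y(-2, 4), 4) + 9)² = ((39 + 5*3*4) + 9)² = ((39 + 60) + 9)² = (99 + 9)² = 108² = 11664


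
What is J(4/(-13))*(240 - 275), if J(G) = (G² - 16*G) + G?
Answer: -27860/169 ≈ -164.85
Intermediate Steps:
J(G) = G² - 15*G
J(4/(-13))*(240 - 275) = ((4/(-13))*(-15 + 4/(-13)))*(240 - 275) = ((4*(-1/13))*(-15 + 4*(-1/13)))*(-35) = -4*(-15 - 4/13)/13*(-35) = -4/13*(-199/13)*(-35) = (796/169)*(-35) = -27860/169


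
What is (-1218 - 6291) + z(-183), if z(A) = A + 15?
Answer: -7677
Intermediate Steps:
z(A) = 15 + A
(-1218 - 6291) + z(-183) = (-1218 - 6291) + (15 - 183) = -7509 - 168 = -7677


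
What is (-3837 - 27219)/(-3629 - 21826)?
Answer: 10352/8485 ≈ 1.2200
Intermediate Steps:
(-3837 - 27219)/(-3629 - 21826) = -31056/(-25455) = -31056*(-1/25455) = 10352/8485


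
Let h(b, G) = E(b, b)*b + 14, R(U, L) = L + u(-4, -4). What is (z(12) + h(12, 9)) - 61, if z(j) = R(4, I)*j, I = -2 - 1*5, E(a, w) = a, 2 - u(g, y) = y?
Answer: 85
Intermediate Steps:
u(g, y) = 2 - y
I = -7 (I = -2 - 5 = -7)
R(U, L) = 6 + L (R(U, L) = L + (2 - 1*(-4)) = L + (2 + 4) = L + 6 = 6 + L)
h(b, G) = 14 + b**2 (h(b, G) = b*b + 14 = b**2 + 14 = 14 + b**2)
z(j) = -j (z(j) = (6 - 7)*j = -j)
(z(12) + h(12, 9)) - 61 = (-1*12 + (14 + 12**2)) - 61 = (-12 + (14 + 144)) - 61 = (-12 + 158) - 61 = 146 - 61 = 85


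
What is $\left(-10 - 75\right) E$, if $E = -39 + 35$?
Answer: $340$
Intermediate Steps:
$E = -4$
$\left(-10 - 75\right) E = \left(-10 - 75\right) \left(-4\right) = \left(-85\right) \left(-4\right) = 340$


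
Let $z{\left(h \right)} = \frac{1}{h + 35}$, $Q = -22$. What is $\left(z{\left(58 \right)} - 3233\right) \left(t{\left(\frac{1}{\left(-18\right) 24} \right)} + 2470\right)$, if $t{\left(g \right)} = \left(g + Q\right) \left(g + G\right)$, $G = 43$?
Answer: $- \frac{21377938661135}{4339008} \approx -4.9269 \cdot 10^{6}$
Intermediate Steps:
$z{\left(h \right)} = \frac{1}{35 + h}$
$t{\left(g \right)} = \left(-22 + g\right) \left(43 + g\right)$ ($t{\left(g \right)} = \left(g - 22\right) \left(g + 43\right) = \left(-22 + g\right) \left(43 + g\right)$)
$\left(z{\left(58 \right)} - 3233\right) \left(t{\left(\frac{1}{\left(-18\right) 24} \right)} + 2470\right) = \left(\frac{1}{35 + 58} - 3233\right) \left(\left(-946 + \left(\frac{1}{\left(-18\right) 24}\right)^{2} + 21 \frac{1}{\left(-18\right) 24}\right) + 2470\right) = \left(\frac{1}{93} - 3233\right) \left(\left(-946 + \left(\left(- \frac{1}{18}\right) \frac{1}{24}\right)^{2} + 21 \left(\left(- \frac{1}{18}\right) \frac{1}{24}\right)\right) + 2470\right) = \left(\frac{1}{93} - 3233\right) \left(\left(-946 + \left(- \frac{1}{432}\right)^{2} + 21 \left(- \frac{1}{432}\right)\right) + 2470\right) = - \frac{300668 \left(\left(-946 + \frac{1}{186624} - \frac{7}{144}\right) + 2470\right)}{93} = - \frac{300668 \left(- \frac{176555375}{186624} + 2470\right)}{93} = \left(- \frac{300668}{93}\right) \frac{284405905}{186624} = - \frac{21377938661135}{4339008}$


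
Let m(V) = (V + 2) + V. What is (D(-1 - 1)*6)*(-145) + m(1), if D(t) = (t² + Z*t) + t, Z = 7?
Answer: 10444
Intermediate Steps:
D(t) = t² + 8*t (D(t) = (t² + 7*t) + t = t² + 8*t)
m(V) = 2 + 2*V (m(V) = (2 + V) + V = 2 + 2*V)
(D(-1 - 1)*6)*(-145) + m(1) = (((-1 - 1)*(8 + (-1 - 1)))*6)*(-145) + (2 + 2*1) = (-2*(8 - 2)*6)*(-145) + (2 + 2) = (-2*6*6)*(-145) + 4 = -12*6*(-145) + 4 = -72*(-145) + 4 = 10440 + 4 = 10444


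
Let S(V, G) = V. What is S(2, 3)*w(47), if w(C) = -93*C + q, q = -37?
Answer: -8816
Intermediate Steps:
w(C) = -37 - 93*C (w(C) = -93*C - 37 = -37 - 93*C)
S(2, 3)*w(47) = 2*(-37 - 93*47) = 2*(-37 - 4371) = 2*(-4408) = -8816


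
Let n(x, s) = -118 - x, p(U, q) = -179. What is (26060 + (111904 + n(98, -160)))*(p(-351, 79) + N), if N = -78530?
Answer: -10842007332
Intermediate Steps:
(26060 + (111904 + n(98, -160)))*(p(-351, 79) + N) = (26060 + (111904 + (-118 - 1*98)))*(-179 - 78530) = (26060 + (111904 + (-118 - 98)))*(-78709) = (26060 + (111904 - 216))*(-78709) = (26060 + 111688)*(-78709) = 137748*(-78709) = -10842007332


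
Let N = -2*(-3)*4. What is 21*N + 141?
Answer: 645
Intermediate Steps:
N = 24 (N = 6*4 = 24)
21*N + 141 = 21*24 + 141 = 504 + 141 = 645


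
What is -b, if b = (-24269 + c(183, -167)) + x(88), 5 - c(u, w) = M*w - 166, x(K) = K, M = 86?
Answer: 9648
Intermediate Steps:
c(u, w) = 171 - 86*w (c(u, w) = 5 - (86*w - 166) = 5 - (-166 + 86*w) = 5 + (166 - 86*w) = 171 - 86*w)
b = -9648 (b = (-24269 + (171 - 86*(-167))) + 88 = (-24269 + (171 + 14362)) + 88 = (-24269 + 14533) + 88 = -9736 + 88 = -9648)
-b = -1*(-9648) = 9648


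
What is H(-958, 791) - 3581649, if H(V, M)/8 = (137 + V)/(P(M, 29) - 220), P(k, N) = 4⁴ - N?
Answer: -25078111/7 ≈ -3.5826e+6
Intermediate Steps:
P(k, N) = 256 - N
H(V, M) = 1096/7 + 8*V/7 (H(V, M) = 8*((137 + V)/((256 - 1*29) - 220)) = 8*((137 + V)/((256 - 29) - 220)) = 8*((137 + V)/(227 - 220)) = 8*((137 + V)/7) = 8*((137 + V)*(⅐)) = 8*(137/7 + V/7) = 1096/7 + 8*V/7)
H(-958, 791) - 3581649 = (1096/7 + (8/7)*(-958)) - 3581649 = (1096/7 - 7664/7) - 3581649 = -6568/7 - 3581649 = -25078111/7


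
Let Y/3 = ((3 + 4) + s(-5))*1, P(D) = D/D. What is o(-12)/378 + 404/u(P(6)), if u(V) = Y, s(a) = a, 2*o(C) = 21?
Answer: 2425/36 ≈ 67.361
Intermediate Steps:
o(C) = 21/2 (o(C) = (½)*21 = 21/2)
P(D) = 1
Y = 6 (Y = 3*(((3 + 4) - 5)*1) = 3*((7 - 5)*1) = 3*(2*1) = 3*2 = 6)
u(V) = 6
o(-12)/378 + 404/u(P(6)) = (21/2)/378 + 404/6 = (21/2)*(1/378) + 404*(⅙) = 1/36 + 202/3 = 2425/36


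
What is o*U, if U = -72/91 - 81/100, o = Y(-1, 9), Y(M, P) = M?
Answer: 14571/9100 ≈ 1.6012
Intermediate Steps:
o = -1
U = -14571/9100 (U = -72*1/91 - 81*1/100 = -72/91 - 81/100 = -14571/9100 ≈ -1.6012)
o*U = -1*(-14571/9100) = 14571/9100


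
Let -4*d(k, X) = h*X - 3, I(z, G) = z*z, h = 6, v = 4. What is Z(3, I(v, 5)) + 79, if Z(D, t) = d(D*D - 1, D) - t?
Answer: 237/4 ≈ 59.250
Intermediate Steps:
I(z, G) = z²
d(k, X) = ¾ - 3*X/2 (d(k, X) = -(6*X - 3)/4 = -(-3 + 6*X)/4 = ¾ - 3*X/2)
Z(D, t) = ¾ - t - 3*D/2 (Z(D, t) = (¾ - 3*D/2) - t = ¾ - t - 3*D/2)
Z(3, I(v, 5)) + 79 = (¾ - 1*4² - 3/2*3) + 79 = (¾ - 1*16 - 9/2) + 79 = (¾ - 16 - 9/2) + 79 = -79/4 + 79 = 237/4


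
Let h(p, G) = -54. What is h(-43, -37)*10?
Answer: -540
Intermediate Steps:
h(-43, -37)*10 = -54*10 = -540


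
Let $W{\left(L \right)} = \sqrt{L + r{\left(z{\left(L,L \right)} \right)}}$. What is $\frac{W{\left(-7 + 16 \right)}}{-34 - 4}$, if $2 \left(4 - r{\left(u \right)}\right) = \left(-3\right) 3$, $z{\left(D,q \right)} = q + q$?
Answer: $- \frac{\sqrt{70}}{76} \approx -0.11009$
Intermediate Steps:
$z{\left(D,q \right)} = 2 q$
$r{\left(u \right)} = \frac{17}{2}$ ($r{\left(u \right)} = 4 - \frac{\left(-3\right) 3}{2} = 4 - - \frac{9}{2} = 4 + \frac{9}{2} = \frac{17}{2}$)
$W{\left(L \right)} = \sqrt{\frac{17}{2} + L}$ ($W{\left(L \right)} = \sqrt{L + \frac{17}{2}} = \sqrt{\frac{17}{2} + L}$)
$\frac{W{\left(-7 + 16 \right)}}{-34 - 4} = \frac{\frac{1}{2} \sqrt{34 + 4 \left(-7 + 16\right)}}{-34 - 4} = \frac{\frac{1}{2} \sqrt{34 + 4 \cdot 9}}{-38} = \frac{\sqrt{34 + 36}}{2} \left(- \frac{1}{38}\right) = \frac{\sqrt{70}}{2} \left(- \frac{1}{38}\right) = - \frac{\sqrt{70}}{76}$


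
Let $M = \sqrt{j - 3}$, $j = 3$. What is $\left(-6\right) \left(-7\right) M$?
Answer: $0$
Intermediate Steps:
$M = 0$ ($M = \sqrt{3 - 3} = \sqrt{0} = 0$)
$\left(-6\right) \left(-7\right) M = \left(-6\right) \left(-7\right) 0 = 42 \cdot 0 = 0$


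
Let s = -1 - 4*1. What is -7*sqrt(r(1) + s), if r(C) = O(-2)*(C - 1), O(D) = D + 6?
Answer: -7*I*sqrt(5) ≈ -15.652*I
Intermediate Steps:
s = -5 (s = -1 - 4 = -5)
O(D) = 6 + D
r(C) = -4 + 4*C (r(C) = (6 - 2)*(C - 1) = 4*(-1 + C) = -4 + 4*C)
-7*sqrt(r(1) + s) = -7*sqrt((-4 + 4*1) - 5) = -7*sqrt((-4 + 4) - 5) = -7*sqrt(0 - 5) = -7*I*sqrt(5)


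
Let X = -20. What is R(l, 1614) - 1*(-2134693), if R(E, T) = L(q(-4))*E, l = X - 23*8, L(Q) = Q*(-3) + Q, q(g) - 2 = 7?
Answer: 2138365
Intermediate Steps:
q(g) = 9 (q(g) = 2 + 7 = 9)
L(Q) = -2*Q (L(Q) = -3*Q + Q = -2*Q)
l = -204 (l = -20 - 23*8 = -20 - 184 = -204)
R(E, T) = -18*E (R(E, T) = (-2*9)*E = -18*E)
R(l, 1614) - 1*(-2134693) = -18*(-204) - 1*(-2134693) = 3672 + 2134693 = 2138365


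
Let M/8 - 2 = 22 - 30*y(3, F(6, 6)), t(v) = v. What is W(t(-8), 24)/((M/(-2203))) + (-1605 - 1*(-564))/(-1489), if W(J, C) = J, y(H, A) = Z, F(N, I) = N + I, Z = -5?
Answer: 3461401/259086 ≈ 13.360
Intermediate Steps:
F(N, I) = I + N
y(H, A) = -5
M = 1392 (M = 16 + 8*(22 - 30*(-5)) = 16 + 8*(22 + 150) = 16 + 8*172 = 16 + 1376 = 1392)
W(t(-8), 24)/((M/(-2203))) + (-1605 - 1*(-564))/(-1489) = -8/(1392/(-2203)) + (-1605 - 1*(-564))/(-1489) = -8/(1392*(-1/2203)) + (-1605 + 564)*(-1/1489) = -8/(-1392/2203) - 1041*(-1/1489) = -8*(-2203/1392) + 1041/1489 = 2203/174 + 1041/1489 = 3461401/259086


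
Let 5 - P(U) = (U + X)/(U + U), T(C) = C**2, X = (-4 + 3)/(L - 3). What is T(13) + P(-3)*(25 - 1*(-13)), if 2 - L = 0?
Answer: 1039/3 ≈ 346.33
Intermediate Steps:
L = 2 (L = 2 - 1*0 = 2 + 0 = 2)
X = 1 (X = (-4 + 3)/(2 - 3) = -1/(-1) = -1*(-1) = 1)
P(U) = 5 - (1 + U)/(2*U) (P(U) = 5 - (U + 1)/(U + U) = 5 - (1 + U)/(2*U))
T(13) + P(-3)*(25 - 1*(-13)) = 13**2 + ((1/2)*(-1 + 9*(-3))/(-3))*(25 - 1*(-13)) = 169 + ((1/2)*(-1/3)*(-1 - 27))*(25 + 13) = 169 + ((1/2)*(-1/3)*(-28))*38 = 169 + (14/3)*38 = 169 + 532/3 = 1039/3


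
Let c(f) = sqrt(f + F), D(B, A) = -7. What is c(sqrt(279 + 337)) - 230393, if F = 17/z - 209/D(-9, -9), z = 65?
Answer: -230393 + sqrt(6235320 + 414050*sqrt(154))/455 ≈ -2.3039e+5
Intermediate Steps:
F = 13704/455 (F = 17/65 - 209/(-7) = 17*(1/65) - 209*(-1/7) = 17/65 + 209/7 = 13704/455 ≈ 30.119)
c(f) = sqrt(13704/455 + f) (c(f) = sqrt(f + 13704/455) = sqrt(13704/455 + f))
c(sqrt(279 + 337)) - 230393 = sqrt(6235320 + 207025*sqrt(279 + 337))/455 - 230393 = sqrt(6235320 + 207025*sqrt(616))/455 - 230393 = sqrt(6235320 + 207025*(2*sqrt(154)))/455 - 230393 = sqrt(6235320 + 414050*sqrt(154))/455 - 230393 = -230393 + sqrt(6235320 + 414050*sqrt(154))/455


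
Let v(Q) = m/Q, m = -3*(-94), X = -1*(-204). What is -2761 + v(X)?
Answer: -93827/34 ≈ -2759.6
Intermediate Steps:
X = 204
m = 282
v(Q) = 282/Q
-2761 + v(X) = -2761 + 282/204 = -2761 + 282*(1/204) = -2761 + 47/34 = -93827/34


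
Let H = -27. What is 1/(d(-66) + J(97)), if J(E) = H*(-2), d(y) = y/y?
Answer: 1/55 ≈ 0.018182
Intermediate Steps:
d(y) = 1
J(E) = 54 (J(E) = -27*(-2) = 54)
1/(d(-66) + J(97)) = 1/(1 + 54) = 1/55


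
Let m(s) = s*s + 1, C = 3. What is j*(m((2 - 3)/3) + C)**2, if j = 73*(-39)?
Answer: -1299181/27 ≈ -48118.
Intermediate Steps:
j = -2847
m(s) = 1 + s**2 (m(s) = s**2 + 1 = 1 + s**2)
j*(m((2 - 3)/3) + C)**2 = -2847*((1 + ((2 - 3)/3)**2) + 3)**2 = -2847*((1 + (-1*1/3)**2) + 3)**2 = -2847*((1 + (-1/3)**2) + 3)**2 = -2847*((1 + 1/9) + 3)**2 = -2847*(10/9 + 3)**2 = -2847*(37/9)**2 = -2847*1369/81 = -1299181/27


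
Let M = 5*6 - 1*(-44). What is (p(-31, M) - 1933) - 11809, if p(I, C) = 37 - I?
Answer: -13674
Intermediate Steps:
M = 74 (M = 30 + 44 = 74)
(p(-31, M) - 1933) - 11809 = ((37 - 1*(-31)) - 1933) - 11809 = ((37 + 31) - 1933) - 11809 = (68 - 1933) - 11809 = -1865 - 11809 = -13674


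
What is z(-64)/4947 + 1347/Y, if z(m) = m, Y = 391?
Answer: 390505/113781 ≈ 3.4321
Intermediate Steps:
z(-64)/4947 + 1347/Y = -64/4947 + 1347/391 = 390505/113781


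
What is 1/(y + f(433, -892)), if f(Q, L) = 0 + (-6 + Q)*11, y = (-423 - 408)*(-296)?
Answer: 1/250673 ≈ 3.9893e-6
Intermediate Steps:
y = 245976 (y = -831*(-296) = 245976)
f(Q, L) = -66 + 11*Q (f(Q, L) = 0 + (-66 + 11*Q) = -66 + 11*Q)
1/(y + f(433, -892)) = 1/(245976 + (-66 + 11*433)) = 1/(245976 + (-66 + 4763)) = 1/(245976 + 4697) = 1/250673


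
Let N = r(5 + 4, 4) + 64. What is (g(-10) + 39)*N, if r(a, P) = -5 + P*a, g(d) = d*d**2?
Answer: -91295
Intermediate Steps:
g(d) = d**3
N = 95 (N = (-5 + 4*(5 + 4)) + 64 = (-5 + 4*9) + 64 = (-5 + 36) + 64 = 31 + 64 = 95)
(g(-10) + 39)*N = ((-10)**3 + 39)*95 = (-1000 + 39)*95 = -961*95 = -91295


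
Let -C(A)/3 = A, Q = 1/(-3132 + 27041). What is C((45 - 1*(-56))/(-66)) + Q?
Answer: 2414831/525998 ≈ 4.5910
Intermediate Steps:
Q = 1/23909 ≈ 4.1825e-5
C(A) = -3*A
C((45 - 1*(-56))/(-66)) + Q = -3*(45 - 1*(-56))/(-66) + 1/23909 = -3*(45 + 56)*(-1)/66 + 1/23909 = -303*(-1)/66 + 1/23909 = -3*(-101/66) + 1/23909 = 101/22 + 1/23909 = 2414831/525998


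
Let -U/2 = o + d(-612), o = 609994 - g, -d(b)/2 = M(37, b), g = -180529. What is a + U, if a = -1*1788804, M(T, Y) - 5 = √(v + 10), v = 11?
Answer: -3369830 + 4*√21 ≈ -3.3698e+6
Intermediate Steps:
M(T, Y) = 5 + √21 (M(T, Y) = 5 + √(11 + 10) = 5 + √21)
d(b) = -10 - 2*√21 (d(b) = -2*(5 + √21) = -10 - 2*√21)
o = 790523 (o = 609994 - 1*(-180529) = 609994 + 180529 = 790523)
a = -1788804
U = -1581026 + 4*√21 (U = -2*(790523 + (-10 - 2*√21)) = -2*(790513 - 2*√21) = -1581026 + 4*√21 ≈ -1.5810e+6)
a + U = -1788804 + (-1581026 + 4*√21) = -3369830 + 4*√21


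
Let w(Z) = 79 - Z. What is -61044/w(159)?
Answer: 15261/20 ≈ 763.05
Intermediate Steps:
-61044/w(159) = -61044/(79 - 1*159) = -61044/(79 - 159) = -61044/(-80) = -61044*(-1/80) = 15261/20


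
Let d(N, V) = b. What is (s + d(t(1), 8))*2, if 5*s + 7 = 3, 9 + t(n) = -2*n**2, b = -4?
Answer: -48/5 ≈ -9.6000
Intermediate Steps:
t(n) = -9 - 2*n**2
d(N, V) = -4
s = -4/5 (s = -7/5 + (1/5)*3 = -7/5 + 3/5 = -4/5 ≈ -0.80000)
(s + d(t(1), 8))*2 = (-4/5 - 4)*2 = -24/5*2 = -48/5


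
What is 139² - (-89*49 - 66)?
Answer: 23748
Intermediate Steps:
139² - (-89*49 - 66) = 19321 - (-4361 - 66) = 19321 - 1*(-4427) = 19321 + 4427 = 23748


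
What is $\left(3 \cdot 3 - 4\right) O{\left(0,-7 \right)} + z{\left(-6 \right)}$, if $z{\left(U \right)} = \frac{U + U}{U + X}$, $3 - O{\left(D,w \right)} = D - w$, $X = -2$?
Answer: $- \frac{37}{2} \approx -18.5$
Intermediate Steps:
$O{\left(D,w \right)} = 3 + w - D$ ($O{\left(D,w \right)} = 3 - \left(D - w\right) = 3 + w - D$)
$z{\left(U \right)} = \frac{2 U}{-2 + U}$ ($z{\left(U \right)} = \frac{U + U}{U - 2} = \frac{2 U}{-2 + U}$)
$\left(3 \cdot 3 - 4\right) O{\left(0,-7 \right)} + z{\left(-6 \right)} = \left(3 \cdot 3 - 4\right) \left(3 - 7 - 0\right) + 2 \left(-6\right) \frac{1}{-2 - 6} = \left(9 - 4\right) \left(3 - 7 + 0\right) + 2 \left(-6\right) \frac{1}{-8} = 5 \left(-4\right) + 2 \left(-6\right) \left(- \frac{1}{8}\right) = -20 + \frac{3}{2} = - \frac{37}{2}$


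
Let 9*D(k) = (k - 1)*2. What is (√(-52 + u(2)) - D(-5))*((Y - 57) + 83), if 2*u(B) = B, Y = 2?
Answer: 112/3 + 28*I*√51 ≈ 37.333 + 199.96*I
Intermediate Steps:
u(B) = B/2
D(k) = -2/9 + 2*k/9 (D(k) = ((k - 1)*2)/9 = ((-1 + k)*2)/9 = (-2 + 2*k)/9 = -2/9 + 2*k/9)
(√(-52 + u(2)) - D(-5))*((Y - 57) + 83) = (√(-52 + (½)*2) - (-2/9 + (2/9)*(-5)))*((2 - 57) + 83) = (√(-52 + 1) - (-2/9 - 10/9))*(-55 + 83) = (√(-51) - 1*(-4/3))*28 = (I*√51 + 4/3)*28 = (4/3 + I*√51)*28 = 112/3 + 28*I*√51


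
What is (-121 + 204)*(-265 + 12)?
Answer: -20999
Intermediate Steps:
(-121 + 204)*(-265 + 12) = 83*(-253) = -20999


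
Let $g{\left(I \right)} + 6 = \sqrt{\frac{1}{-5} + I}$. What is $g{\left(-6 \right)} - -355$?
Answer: $349 + \frac{i \sqrt{155}}{5} \approx 349.0 + 2.49 i$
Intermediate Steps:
$g{\left(I \right)} = -6 + \sqrt{- \frac{1}{5} + I}$ ($g{\left(I \right)} = -6 + \sqrt{\frac{1}{-5} + I} = -6 + \sqrt{- \frac{1}{5} + I}$)
$g{\left(-6 \right)} - -355 = \left(-6 + \frac{\sqrt{-5 + 25 \left(-6\right)}}{5}\right) - -355 = \left(-6 + \frac{\sqrt{-5 - 150}}{5}\right) + 355 = \left(-6 + \frac{\sqrt{-155}}{5}\right) + 355 = \left(-6 + \frac{i \sqrt{155}}{5}\right) + 355 = 349 + \frac{i \sqrt{155}}{5}$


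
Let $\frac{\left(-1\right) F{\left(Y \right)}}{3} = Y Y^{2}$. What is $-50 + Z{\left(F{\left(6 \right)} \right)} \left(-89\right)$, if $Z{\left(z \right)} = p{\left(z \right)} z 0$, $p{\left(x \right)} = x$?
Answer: $-50$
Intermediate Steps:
$F{\left(Y \right)} = - 3 Y^{3}$ ($F{\left(Y \right)} = - 3 Y Y^{2} = - 3 Y^{3}$)
$Z{\left(z \right)} = 0$ ($Z{\left(z \right)} = z z 0 = z^{2} \cdot 0 = 0$)
$-50 + Z{\left(F{\left(6 \right)} \right)} \left(-89\right) = -50 + 0 \left(-89\right) = -50 + 0 = -50$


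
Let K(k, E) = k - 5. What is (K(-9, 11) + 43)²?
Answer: 841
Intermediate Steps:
K(k, E) = -5 + k
(K(-9, 11) + 43)² = ((-5 - 9) + 43)² = (-14 + 43)² = 29² = 841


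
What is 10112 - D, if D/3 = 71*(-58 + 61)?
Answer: 9473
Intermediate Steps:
D = 639 (D = 3*(71*(-58 + 61)) = 3*(71*3) = 3*213 = 639)
10112 - D = 10112 - 1*639 = 10112 - 639 = 9473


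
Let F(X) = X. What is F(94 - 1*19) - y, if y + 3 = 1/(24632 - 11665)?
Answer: 1011425/12967 ≈ 78.000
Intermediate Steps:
y = -38900/12967 (y = -3 + 1/(24632 - 11665) = -3 + 1/12967 = -38900/12967 ≈ -2.9999)
F(94 - 1*19) - y = (94 - 1*19) - 1*(-38900/12967) = (94 - 19) + 38900/12967 = 75 + 38900/12967 = 1011425/12967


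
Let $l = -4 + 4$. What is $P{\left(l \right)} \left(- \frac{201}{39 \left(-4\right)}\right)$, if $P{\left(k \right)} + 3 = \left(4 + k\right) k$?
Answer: $- \frac{201}{52} \approx -3.8654$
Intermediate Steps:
$l = 0$
$P{\left(k \right)} = -3 + k \left(4 + k\right)$ ($P{\left(k \right)} = -3 + \left(4 + k\right) k = -3 + k \left(4 + k\right)$)
$P{\left(l \right)} \left(- \frac{201}{39 \left(-4\right)}\right) = \left(-3 + 0^{2} + 4 \cdot 0\right) \left(- \frac{201}{39 \left(-4\right)}\right) = \left(-3 + 0 + 0\right) \left(- \frac{201}{-156}\right) = - 3 \left(\left(-201\right) \left(- \frac{1}{156}\right)\right) = \left(-3\right) \frac{67}{52} = - \frac{201}{52}$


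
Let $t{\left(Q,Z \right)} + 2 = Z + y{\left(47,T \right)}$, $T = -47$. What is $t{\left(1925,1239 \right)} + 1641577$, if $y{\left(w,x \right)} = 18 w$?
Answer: $1643660$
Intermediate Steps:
$t{\left(Q,Z \right)} = 844 + Z$ ($t{\left(Q,Z \right)} = -2 + \left(Z + 18 \cdot 47\right) = -2 + \left(Z + 846\right) = -2 + \left(846 + Z\right) = 844 + Z$)
$t{\left(1925,1239 \right)} + 1641577 = \left(844 + 1239\right) + 1641577 = 2083 + 1641577 = 1643660$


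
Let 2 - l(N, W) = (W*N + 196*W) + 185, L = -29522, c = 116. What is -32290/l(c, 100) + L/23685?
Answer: -53900092/247768785 ≈ -0.21754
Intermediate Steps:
l(N, W) = -183 - 196*W - N*W (l(N, W) = 2 - ((W*N + 196*W) + 185) = 2 - ((N*W + 196*W) + 185) = 2 - ((196*W + N*W) + 185) = 2 - (185 + 196*W + N*W) = 2 + (-185 - 196*W - N*W) = -183 - 196*W - N*W)
-32290/l(c, 100) + L/23685 = -32290/(-183 - 196*100 - 1*116*100) - 29522/23685 = -32290/(-183 - 19600 - 11600) - 29522*1/23685 = -32290/(-31383) - 29522/23685 = -32290*(-1/31383) - 29522/23685 = 32290/31383 - 29522/23685 = -53900092/247768785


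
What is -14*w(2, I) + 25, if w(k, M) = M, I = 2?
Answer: -3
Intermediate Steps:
-14*w(2, I) + 25 = -14*2 + 25 = -28 + 25 = -3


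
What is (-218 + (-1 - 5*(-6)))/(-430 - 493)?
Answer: 189/923 ≈ 0.20477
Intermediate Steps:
(-218 + (-1 - 5*(-6)))/(-430 - 493) = (-218 + (-1 + 30))/(-923) = (-218 + 29)*(-1/923) = -189*(-1/923) = 189/923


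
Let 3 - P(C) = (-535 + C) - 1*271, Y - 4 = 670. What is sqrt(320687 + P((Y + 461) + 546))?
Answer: 3*sqrt(35535) ≈ 565.52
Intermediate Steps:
Y = 674 (Y = 4 + 670 = 674)
P(C) = 809 - C (P(C) = 3 - ((-535 + C) - 1*271) = 3 - ((-535 + C) - 271) = 3 - (-806 + C) = 3 + (806 - C) = 809 - C)
sqrt(320687 + P((Y + 461) + 546)) = sqrt(320687 + (809 - ((674 + 461) + 546))) = sqrt(320687 + (809 - (1135 + 546))) = sqrt(320687 + (809 - 1*1681)) = sqrt(320687 + (809 - 1681)) = sqrt(320687 - 872) = sqrt(319815) = 3*sqrt(35535)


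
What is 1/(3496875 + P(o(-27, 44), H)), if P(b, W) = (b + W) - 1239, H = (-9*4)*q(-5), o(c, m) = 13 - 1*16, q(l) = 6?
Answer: 1/3495417 ≈ 2.8609e-7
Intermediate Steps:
o(c, m) = -3 (o(c, m) = 13 - 16 = -3)
H = -216 (H = -9*4*6 = -36*6 = -216)
P(b, W) = -1239 + W + b (P(b, W) = (W + b) - 1239 = -1239 + W + b)
1/(3496875 + P(o(-27, 44), H)) = 1/(3496875 + (-1239 - 216 - 3)) = 1/(3496875 - 1458) = 1/3495417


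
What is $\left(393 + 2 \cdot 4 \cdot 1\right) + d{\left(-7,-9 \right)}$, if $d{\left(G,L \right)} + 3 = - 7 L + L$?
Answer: $452$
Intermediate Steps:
$d{\left(G,L \right)} = -3 - 6 L$ ($d{\left(G,L \right)} = -3 + \left(- 7 L + L\right) = -3 - 6 L$)
$\left(393 + 2 \cdot 4 \cdot 1\right) + d{\left(-7,-9 \right)} = \left(393 + 2 \cdot 4 \cdot 1\right) - -51 = \left(393 + 8 \cdot 1\right) + \left(-3 + 54\right) = \left(393 + 8\right) + 51 = 401 + 51 = 452$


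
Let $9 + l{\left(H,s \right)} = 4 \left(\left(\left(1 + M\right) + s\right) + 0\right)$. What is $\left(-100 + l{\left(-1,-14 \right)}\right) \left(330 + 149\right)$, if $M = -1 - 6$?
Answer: $-90531$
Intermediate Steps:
$M = -7$ ($M = -1 - 6 = -7$)
$l{\left(H,s \right)} = -33 + 4 s$ ($l{\left(H,s \right)} = -9 + 4 \left(\left(\left(1 - 7\right) + s\right) + 0\right) = -9 + 4 \left(\left(-6 + s\right) + 0\right) = -9 + 4 \left(-6 + s\right) = -9 + \left(-24 + 4 s\right) = -33 + 4 s$)
$\left(-100 + l{\left(-1,-14 \right)}\right) \left(330 + 149\right) = \left(-100 + \left(-33 + 4 \left(-14\right)\right)\right) \left(330 + 149\right) = \left(-100 - 89\right) 479 = \left(-189\right) 479 = -90531$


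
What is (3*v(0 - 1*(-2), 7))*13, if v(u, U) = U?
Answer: 273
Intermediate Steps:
(3*v(0 - 1*(-2), 7))*13 = (3*7)*13 = 21*13 = 273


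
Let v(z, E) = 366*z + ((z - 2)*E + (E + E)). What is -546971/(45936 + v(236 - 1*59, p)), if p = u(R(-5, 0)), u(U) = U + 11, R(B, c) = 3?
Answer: -546971/113196 ≈ -4.8321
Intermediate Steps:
u(U) = 11 + U
p = 14 (p = 11 + 3 = 14)
v(z, E) = 2*E + 366*z + E*(-2 + z) (v(z, E) = 366*z + ((-2 + z)*E + 2*E) = 366*z + (E*(-2 + z) + 2*E) = 366*z + (2*E + E*(-2 + z)) = 2*E + 366*z + E*(-2 + z))
-546971/(45936 + v(236 - 1*59, p)) = -546971/(45936 + (236 - 1*59)*(366 + 14)) = -546971/(45936 + (236 - 59)*380) = -546971/(45936 + 177*380) = -546971/(45936 + 67260) = -546971/113196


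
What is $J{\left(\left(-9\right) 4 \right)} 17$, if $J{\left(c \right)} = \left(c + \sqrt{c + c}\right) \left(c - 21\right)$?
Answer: $34884 - 5814 i \sqrt{2} \approx 34884.0 - 8222.2 i$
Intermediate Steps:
$J{\left(c \right)} = \left(-21 + c\right) \left(c + \sqrt{2} \sqrt{c}\right)$ ($J{\left(c \right)} = \left(c + \sqrt{2 c}\right) \left(-21 + c\right) = \left(c + \sqrt{2} \sqrt{c}\right) \left(-21 + c\right) = \left(-21 + c\right) \left(c + \sqrt{2} \sqrt{c}\right)$)
$J{\left(\left(-9\right) 4 \right)} 17 = \left(\left(\left(-9\right) 4\right)^{2} - 21 \left(\left(-9\right) 4\right) + \sqrt{2} \left(\left(-9\right) 4\right)^{\frac{3}{2}} - 21 \sqrt{2} \sqrt{\left(-9\right) 4}\right) 17 = \left(\left(-36\right)^{2} - -756 + \sqrt{2} \left(-36\right)^{\frac{3}{2}} - 21 \sqrt{2} \sqrt{-36}\right) 17 = \left(1296 + 756 + \sqrt{2} \left(- 216 i\right) - 21 \sqrt{2} \cdot 6 i\right) 17 = \left(1296 + 756 - 216 i \sqrt{2} - 126 i \sqrt{2}\right) 17 = \left(2052 - 342 i \sqrt{2}\right) 17 = 34884 - 5814 i \sqrt{2}$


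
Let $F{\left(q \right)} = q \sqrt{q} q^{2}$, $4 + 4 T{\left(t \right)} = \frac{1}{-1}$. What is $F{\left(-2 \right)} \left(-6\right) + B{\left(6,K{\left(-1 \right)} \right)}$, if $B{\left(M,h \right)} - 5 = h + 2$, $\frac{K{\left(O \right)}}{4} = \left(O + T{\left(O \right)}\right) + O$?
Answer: $-6 + 48 i \sqrt{2} \approx -6.0 + 67.882 i$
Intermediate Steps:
$T{\left(t \right)} = - \frac{5}{4}$ ($T{\left(t \right)} = -1 + \frac{1}{4 \left(-1\right)} = -1 + \frac{1}{4} \left(-1\right) = -1 - \frac{1}{4} = - \frac{5}{4}$)
$F{\left(q \right)} = q^{\frac{7}{2}}$ ($F{\left(q \right)} = q^{\frac{3}{2}} q^{2} = q^{\frac{7}{2}}$)
$K{\left(O \right)} = -5 + 8 O$ ($K{\left(O \right)} = 4 \left(\left(O - \frac{5}{4}\right) + O\right) = 4 \left(\left(- \frac{5}{4} + O\right) + O\right) = 4 \left(- \frac{5}{4} + 2 O\right) = -5 + 8 O$)
$B{\left(M,h \right)} = 7 + h$ ($B{\left(M,h \right)} = 5 + \left(h + 2\right) = 5 + \left(2 + h\right) = 7 + h$)
$F{\left(-2 \right)} \left(-6\right) + B{\left(6,K{\left(-1 \right)} \right)} = \left(-2\right)^{\frac{7}{2}} \left(-6\right) + \left(7 + \left(-5 + 8 \left(-1\right)\right)\right) = - 8 i \sqrt{2} \left(-6\right) + \left(7 - 13\right) = 48 i \sqrt{2} + \left(7 - 13\right) = 48 i \sqrt{2} - 6 = -6 + 48 i \sqrt{2}$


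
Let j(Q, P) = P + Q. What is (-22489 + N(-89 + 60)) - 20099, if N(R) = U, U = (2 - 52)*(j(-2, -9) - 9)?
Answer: -41588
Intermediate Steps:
U = 1000 (U = (2 - 52)*((-9 - 2) - 9) = -50*(-11 - 9) = -50*(-20) = 1000)
N(R) = 1000
(-22489 + N(-89 + 60)) - 20099 = (-22489 + 1000) - 20099 = -21489 - 20099 = -41588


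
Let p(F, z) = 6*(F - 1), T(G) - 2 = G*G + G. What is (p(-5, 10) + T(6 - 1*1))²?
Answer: 16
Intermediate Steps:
T(G) = 2 + G + G² (T(G) = 2 + (G*G + G) = 2 + (G² + G) = 2 + (G + G²) = 2 + G + G²)
p(F, z) = -6 + 6*F (p(F, z) = 6*(-1 + F) = -6 + 6*F)
(p(-5, 10) + T(6 - 1*1))² = ((-6 + 6*(-5)) + (2 + (6 - 1*1) + (6 - 1*1)²))² = ((-6 - 30) + (2 + (6 - 1) + (6 - 1)²))² = (-36 + (2 + 5 + 5²))² = (-36 + (2 + 5 + 25))² = (-36 + 32)² = (-4)² = 16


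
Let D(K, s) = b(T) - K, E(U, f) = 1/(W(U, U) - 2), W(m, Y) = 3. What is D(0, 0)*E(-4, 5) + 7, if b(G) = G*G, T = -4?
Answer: 23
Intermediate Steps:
b(G) = G**2
E(U, f) = 1 (E(U, f) = 1/(3 - 2) = 1/1 = 1)
D(K, s) = 16 - K (D(K, s) = (-4)**2 - K = 16 - K)
D(0, 0)*E(-4, 5) + 7 = (16 - 1*0)*1 + 7 = (16 + 0)*1 + 7 = 16*1 + 7 = 16 + 7 = 23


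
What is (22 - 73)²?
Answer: 2601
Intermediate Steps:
(22 - 73)² = (-51)² = 2601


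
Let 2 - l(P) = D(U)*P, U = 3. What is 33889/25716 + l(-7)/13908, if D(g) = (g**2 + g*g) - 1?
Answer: 19768327/14902422 ≈ 1.3265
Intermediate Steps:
D(g) = -1 + 2*g**2 (D(g) = (g**2 + g**2) - 1 = 2*g**2 - 1 = -1 + 2*g**2)
l(P) = 2 - 17*P (l(P) = 2 - (-1 + 2*3**2)*P = 2 - (-1 + 2*9)*P = 2 - (-1 + 18)*P = 2 - 17*P)
33889/25716 + l(-7)/13908 = 33889/25716 + (2 - 17*(-7))/13908 = 33889*(1/25716) + (2 + 119)*(1/13908) = 33889/25716 + 121*(1/13908) = 33889/25716 + 121/13908 = 19768327/14902422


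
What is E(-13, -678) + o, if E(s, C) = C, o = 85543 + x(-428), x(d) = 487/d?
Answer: 36321733/428 ≈ 84864.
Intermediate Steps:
o = 36611917/428 (o = 85543 + 487/(-428) = 85543 + 487*(-1/428) = 85543 - 487/428 = 36611917/428 ≈ 85542.)
E(-13, -678) + o = -678 + 36611917/428 = 36321733/428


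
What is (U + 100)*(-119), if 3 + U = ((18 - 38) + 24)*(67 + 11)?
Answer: -48671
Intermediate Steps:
U = 309 (U = -3 + ((18 - 38) + 24)*(67 + 11) = -3 + (-20 + 24)*78 = -3 + 4*78 = -3 + 312 = 309)
(U + 100)*(-119) = (309 + 100)*(-119) = 409*(-119) = -48671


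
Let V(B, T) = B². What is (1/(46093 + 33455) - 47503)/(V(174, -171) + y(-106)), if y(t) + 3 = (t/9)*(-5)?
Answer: -872023533/556809484 ≈ -1.5661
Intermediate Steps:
y(t) = -3 - 5*t/9 (y(t) = -3 + (t/9)*(-5) = -3 - 5*t/9)
(1/(46093 + 33455) - 47503)/(V(174, -171) + y(-106)) = (1/(46093 + 33455) - 47503)/(174² + (-3 - 5/9*(-106))) = (1/79548 - 47503)/(30276 + (-3 + 530/9)) = (1/79548 - 47503)/(30276 + 503/9) = -3778768643/(79548*272987/9) = -3778768643/79548*9/272987 = -872023533/556809484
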